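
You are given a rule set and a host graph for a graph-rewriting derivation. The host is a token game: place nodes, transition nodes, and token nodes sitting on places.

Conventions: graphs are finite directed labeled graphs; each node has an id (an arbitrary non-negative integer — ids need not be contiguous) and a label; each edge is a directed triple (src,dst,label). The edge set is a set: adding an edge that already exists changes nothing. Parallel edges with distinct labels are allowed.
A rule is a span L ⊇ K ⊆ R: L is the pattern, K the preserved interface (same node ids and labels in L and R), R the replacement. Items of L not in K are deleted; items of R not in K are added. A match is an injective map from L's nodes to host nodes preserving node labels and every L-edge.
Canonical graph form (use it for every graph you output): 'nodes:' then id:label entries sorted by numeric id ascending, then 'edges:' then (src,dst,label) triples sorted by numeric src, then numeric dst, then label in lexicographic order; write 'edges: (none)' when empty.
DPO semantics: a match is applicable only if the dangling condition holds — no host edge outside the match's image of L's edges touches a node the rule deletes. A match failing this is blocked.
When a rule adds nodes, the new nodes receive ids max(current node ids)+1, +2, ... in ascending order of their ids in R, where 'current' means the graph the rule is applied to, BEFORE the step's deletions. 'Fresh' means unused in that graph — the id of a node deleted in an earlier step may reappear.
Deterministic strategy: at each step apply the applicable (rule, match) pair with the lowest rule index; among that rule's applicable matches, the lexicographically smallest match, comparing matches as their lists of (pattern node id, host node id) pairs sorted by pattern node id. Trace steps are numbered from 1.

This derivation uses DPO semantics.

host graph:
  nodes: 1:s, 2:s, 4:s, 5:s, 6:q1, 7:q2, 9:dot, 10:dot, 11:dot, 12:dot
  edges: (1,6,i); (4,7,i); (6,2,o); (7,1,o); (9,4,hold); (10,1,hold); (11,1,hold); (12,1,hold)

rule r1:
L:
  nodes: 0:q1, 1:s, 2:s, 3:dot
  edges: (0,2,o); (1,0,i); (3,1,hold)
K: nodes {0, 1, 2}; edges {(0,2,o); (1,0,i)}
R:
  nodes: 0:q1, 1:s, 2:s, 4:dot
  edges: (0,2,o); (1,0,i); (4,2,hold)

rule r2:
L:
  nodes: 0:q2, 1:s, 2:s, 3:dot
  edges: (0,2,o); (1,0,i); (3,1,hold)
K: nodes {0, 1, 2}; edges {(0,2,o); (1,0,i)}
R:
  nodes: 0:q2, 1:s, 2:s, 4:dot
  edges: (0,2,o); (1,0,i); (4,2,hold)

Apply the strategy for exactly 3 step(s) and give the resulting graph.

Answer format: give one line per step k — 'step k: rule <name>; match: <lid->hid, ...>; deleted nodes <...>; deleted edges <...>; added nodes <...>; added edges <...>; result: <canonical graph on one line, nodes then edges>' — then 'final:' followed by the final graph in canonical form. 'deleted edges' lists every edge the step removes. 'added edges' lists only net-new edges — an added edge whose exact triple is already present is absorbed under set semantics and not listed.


step 1: rule r1; match: 0->6, 1->1, 2->2, 3->10; deleted nodes 10; deleted edges (10,1,hold); added nodes 13; added edges (13,2,hold); result: nodes: 1:s, 2:s, 4:s, 5:s, 6:q1, 7:q2, 9:dot, 11:dot, 12:dot, 13:dot edges: (1,6,i); (4,7,i); (6,2,o); (7,1,o); (9,4,hold); (11,1,hold); (12,1,hold); (13,2,hold)
step 2: rule r1; match: 0->6, 1->1, 2->2, 3->11; deleted nodes 11; deleted edges (11,1,hold); added nodes 14; added edges (14,2,hold); result: nodes: 1:s, 2:s, 4:s, 5:s, 6:q1, 7:q2, 9:dot, 12:dot, 13:dot, 14:dot edges: (1,6,i); (4,7,i); (6,2,o); (7,1,o); (9,4,hold); (12,1,hold); (13,2,hold); (14,2,hold)
step 3: rule r1; match: 0->6, 1->1, 2->2, 3->12; deleted nodes 12; deleted edges (12,1,hold); added nodes 15; added edges (15,2,hold); result: nodes: 1:s, 2:s, 4:s, 5:s, 6:q1, 7:q2, 9:dot, 13:dot, 14:dot, 15:dot edges: (1,6,i); (4,7,i); (6,2,o); (7,1,o); (9,4,hold); (13,2,hold); (14,2,hold); (15,2,hold)
final:
nodes: 1:s, 2:s, 4:s, 5:s, 6:q1, 7:q2, 9:dot, 13:dot, 14:dot, 15:dot
edges: (1,6,i); (4,7,i); (6,2,o); (7,1,o); (9,4,hold); (13,2,hold); (14,2,hold); (15,2,hold)


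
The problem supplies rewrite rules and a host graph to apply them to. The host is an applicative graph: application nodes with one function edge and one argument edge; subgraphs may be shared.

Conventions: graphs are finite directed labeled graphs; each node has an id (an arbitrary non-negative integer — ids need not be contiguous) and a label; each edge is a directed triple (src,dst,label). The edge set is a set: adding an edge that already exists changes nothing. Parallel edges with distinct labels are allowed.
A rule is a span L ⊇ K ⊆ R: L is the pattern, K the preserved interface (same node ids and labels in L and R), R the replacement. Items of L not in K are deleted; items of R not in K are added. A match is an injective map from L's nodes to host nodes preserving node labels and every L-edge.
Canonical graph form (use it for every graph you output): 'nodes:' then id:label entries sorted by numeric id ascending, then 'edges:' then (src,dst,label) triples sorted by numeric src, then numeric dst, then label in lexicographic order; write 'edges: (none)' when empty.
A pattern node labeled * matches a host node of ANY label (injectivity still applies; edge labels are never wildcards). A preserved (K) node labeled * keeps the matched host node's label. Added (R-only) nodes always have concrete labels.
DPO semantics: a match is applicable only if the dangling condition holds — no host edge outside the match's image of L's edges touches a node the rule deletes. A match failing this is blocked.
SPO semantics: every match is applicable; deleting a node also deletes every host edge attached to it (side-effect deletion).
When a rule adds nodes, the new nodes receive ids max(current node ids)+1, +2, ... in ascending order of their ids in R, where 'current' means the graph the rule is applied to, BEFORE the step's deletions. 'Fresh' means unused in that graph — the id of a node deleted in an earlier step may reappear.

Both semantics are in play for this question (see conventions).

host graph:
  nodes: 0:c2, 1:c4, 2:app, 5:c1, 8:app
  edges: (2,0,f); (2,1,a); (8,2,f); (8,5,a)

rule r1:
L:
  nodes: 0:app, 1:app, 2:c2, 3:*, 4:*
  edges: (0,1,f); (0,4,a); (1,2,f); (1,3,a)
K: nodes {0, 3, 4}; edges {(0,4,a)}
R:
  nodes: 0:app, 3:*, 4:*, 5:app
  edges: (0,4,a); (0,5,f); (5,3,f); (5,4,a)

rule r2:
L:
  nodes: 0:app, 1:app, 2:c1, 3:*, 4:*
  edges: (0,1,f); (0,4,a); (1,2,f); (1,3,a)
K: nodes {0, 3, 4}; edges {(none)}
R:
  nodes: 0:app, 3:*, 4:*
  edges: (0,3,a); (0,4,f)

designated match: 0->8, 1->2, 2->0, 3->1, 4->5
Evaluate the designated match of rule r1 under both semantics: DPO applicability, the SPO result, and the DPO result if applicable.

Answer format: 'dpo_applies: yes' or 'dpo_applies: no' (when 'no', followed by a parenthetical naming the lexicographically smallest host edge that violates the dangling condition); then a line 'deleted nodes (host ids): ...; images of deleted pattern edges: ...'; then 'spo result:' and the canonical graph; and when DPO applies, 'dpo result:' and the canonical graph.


dpo_applies: yes
deleted nodes (host ids): 0, 2; images of deleted pattern edges: (2,0,f); (2,1,a); (8,2,f)
spo result:
nodes: 1:c4, 5:c1, 8:app, 9:app
edges: (8,5,a); (8,9,f); (9,1,f); (9,5,a)
dpo result:
nodes: 1:c4, 5:c1, 8:app, 9:app
edges: (8,5,a); (8,9,f); (9,1,f); (9,5,a)


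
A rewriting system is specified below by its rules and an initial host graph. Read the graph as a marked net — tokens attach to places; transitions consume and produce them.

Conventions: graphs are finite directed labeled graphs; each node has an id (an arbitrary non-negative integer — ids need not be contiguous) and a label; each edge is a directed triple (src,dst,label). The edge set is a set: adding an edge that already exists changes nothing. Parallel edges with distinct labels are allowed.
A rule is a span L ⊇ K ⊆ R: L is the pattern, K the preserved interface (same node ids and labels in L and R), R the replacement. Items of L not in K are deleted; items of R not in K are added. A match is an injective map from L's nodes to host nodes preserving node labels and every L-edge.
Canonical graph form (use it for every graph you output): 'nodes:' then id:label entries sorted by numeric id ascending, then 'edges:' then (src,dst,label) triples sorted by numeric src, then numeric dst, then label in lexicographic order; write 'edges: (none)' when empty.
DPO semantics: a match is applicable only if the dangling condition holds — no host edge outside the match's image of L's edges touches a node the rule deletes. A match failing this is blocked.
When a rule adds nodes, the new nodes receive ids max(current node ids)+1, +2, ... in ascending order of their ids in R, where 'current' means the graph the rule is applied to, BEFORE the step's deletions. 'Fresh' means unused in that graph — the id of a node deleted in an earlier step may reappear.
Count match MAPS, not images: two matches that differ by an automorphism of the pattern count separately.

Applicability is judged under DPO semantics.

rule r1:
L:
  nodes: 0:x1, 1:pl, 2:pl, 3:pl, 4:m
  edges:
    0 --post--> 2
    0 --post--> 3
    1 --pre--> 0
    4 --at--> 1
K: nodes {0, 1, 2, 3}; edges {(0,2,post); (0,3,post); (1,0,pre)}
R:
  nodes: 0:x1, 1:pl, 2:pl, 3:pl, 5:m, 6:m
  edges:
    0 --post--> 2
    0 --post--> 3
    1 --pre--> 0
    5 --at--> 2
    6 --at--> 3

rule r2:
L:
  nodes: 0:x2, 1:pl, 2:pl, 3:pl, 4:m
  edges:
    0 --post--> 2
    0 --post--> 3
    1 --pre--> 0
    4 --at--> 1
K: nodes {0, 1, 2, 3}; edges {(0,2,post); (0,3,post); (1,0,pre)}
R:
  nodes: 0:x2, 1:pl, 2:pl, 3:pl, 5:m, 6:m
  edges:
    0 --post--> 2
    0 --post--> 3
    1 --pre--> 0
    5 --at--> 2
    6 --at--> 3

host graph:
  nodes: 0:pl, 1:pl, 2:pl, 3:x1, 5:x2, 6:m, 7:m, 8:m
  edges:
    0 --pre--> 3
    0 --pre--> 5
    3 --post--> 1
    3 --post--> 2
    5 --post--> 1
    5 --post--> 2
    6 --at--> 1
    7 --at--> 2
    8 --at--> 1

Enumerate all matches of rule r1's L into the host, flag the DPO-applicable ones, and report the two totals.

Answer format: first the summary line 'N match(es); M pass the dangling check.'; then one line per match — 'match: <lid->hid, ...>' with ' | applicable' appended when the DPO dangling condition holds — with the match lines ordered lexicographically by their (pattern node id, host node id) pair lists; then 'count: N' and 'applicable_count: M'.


0 match(es); 0 pass the dangling check.
count: 0
applicable_count: 0


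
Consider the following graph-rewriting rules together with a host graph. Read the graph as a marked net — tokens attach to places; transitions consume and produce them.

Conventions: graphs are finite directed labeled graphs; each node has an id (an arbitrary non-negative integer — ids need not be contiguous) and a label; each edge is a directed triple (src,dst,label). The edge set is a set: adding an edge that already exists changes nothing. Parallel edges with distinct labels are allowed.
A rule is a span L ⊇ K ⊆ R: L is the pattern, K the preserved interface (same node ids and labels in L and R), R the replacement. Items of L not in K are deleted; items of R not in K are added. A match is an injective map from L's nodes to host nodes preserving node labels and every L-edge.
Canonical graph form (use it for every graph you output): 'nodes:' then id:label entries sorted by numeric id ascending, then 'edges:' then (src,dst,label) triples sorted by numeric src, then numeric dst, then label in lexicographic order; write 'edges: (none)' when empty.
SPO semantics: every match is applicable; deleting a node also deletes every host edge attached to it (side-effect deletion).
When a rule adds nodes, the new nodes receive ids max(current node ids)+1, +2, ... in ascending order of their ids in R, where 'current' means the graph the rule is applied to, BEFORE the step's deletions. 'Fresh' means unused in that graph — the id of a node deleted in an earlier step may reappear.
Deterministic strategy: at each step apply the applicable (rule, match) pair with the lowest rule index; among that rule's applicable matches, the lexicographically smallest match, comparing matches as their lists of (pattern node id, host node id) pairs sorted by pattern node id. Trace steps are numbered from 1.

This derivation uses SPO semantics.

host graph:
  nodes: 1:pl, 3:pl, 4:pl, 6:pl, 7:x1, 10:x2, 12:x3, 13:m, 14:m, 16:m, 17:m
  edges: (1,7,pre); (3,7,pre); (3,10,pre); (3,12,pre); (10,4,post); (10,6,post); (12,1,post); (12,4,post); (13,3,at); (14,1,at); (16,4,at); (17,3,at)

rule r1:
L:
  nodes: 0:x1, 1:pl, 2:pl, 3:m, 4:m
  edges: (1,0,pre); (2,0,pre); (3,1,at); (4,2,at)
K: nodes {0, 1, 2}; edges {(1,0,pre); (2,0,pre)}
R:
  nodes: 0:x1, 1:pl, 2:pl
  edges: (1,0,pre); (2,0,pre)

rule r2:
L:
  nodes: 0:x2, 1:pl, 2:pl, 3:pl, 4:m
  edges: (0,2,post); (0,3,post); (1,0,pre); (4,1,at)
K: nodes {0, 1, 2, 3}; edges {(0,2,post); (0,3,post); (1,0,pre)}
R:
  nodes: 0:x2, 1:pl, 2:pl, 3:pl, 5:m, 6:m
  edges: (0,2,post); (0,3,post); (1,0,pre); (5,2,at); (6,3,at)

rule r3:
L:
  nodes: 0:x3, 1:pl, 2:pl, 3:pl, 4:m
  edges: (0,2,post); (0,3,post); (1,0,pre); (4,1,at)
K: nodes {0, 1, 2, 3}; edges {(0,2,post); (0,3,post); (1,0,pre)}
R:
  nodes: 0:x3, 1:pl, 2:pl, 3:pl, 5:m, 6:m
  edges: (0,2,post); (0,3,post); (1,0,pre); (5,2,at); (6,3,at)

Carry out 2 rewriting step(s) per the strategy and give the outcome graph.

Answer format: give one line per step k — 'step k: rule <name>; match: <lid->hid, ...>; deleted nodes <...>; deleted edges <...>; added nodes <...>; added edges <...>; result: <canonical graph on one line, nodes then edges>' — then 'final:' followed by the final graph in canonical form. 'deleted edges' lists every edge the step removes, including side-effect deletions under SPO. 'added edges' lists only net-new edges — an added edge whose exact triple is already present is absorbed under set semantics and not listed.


step 1: rule r1; match: 0->7, 1->1, 2->3, 3->14, 4->13; deleted nodes 13, 14; deleted edges (13,3,at); (14,1,at); added nodes (none); added edges (none); result: nodes: 1:pl, 3:pl, 4:pl, 6:pl, 7:x1, 10:x2, 12:x3, 16:m, 17:m edges: (1,7,pre); (3,7,pre); (3,10,pre); (3,12,pre); (10,4,post); (10,6,post); (12,1,post); (12,4,post); (16,4,at); (17,3,at)
step 2: rule r2; match: 0->10, 1->3, 2->4, 3->6, 4->17; deleted nodes 17; deleted edges (17,3,at); added nodes 18, 19; added edges (18,4,at); (19,6,at); result: nodes: 1:pl, 3:pl, 4:pl, 6:pl, 7:x1, 10:x2, 12:x3, 16:m, 18:m, 19:m edges: (1,7,pre); (3,7,pre); (3,10,pre); (3,12,pre); (10,4,post); (10,6,post); (12,1,post); (12,4,post); (16,4,at); (18,4,at); (19,6,at)
final:
nodes: 1:pl, 3:pl, 4:pl, 6:pl, 7:x1, 10:x2, 12:x3, 16:m, 18:m, 19:m
edges: (1,7,pre); (3,7,pre); (3,10,pre); (3,12,pre); (10,4,post); (10,6,post); (12,1,post); (12,4,post); (16,4,at); (18,4,at); (19,6,at)


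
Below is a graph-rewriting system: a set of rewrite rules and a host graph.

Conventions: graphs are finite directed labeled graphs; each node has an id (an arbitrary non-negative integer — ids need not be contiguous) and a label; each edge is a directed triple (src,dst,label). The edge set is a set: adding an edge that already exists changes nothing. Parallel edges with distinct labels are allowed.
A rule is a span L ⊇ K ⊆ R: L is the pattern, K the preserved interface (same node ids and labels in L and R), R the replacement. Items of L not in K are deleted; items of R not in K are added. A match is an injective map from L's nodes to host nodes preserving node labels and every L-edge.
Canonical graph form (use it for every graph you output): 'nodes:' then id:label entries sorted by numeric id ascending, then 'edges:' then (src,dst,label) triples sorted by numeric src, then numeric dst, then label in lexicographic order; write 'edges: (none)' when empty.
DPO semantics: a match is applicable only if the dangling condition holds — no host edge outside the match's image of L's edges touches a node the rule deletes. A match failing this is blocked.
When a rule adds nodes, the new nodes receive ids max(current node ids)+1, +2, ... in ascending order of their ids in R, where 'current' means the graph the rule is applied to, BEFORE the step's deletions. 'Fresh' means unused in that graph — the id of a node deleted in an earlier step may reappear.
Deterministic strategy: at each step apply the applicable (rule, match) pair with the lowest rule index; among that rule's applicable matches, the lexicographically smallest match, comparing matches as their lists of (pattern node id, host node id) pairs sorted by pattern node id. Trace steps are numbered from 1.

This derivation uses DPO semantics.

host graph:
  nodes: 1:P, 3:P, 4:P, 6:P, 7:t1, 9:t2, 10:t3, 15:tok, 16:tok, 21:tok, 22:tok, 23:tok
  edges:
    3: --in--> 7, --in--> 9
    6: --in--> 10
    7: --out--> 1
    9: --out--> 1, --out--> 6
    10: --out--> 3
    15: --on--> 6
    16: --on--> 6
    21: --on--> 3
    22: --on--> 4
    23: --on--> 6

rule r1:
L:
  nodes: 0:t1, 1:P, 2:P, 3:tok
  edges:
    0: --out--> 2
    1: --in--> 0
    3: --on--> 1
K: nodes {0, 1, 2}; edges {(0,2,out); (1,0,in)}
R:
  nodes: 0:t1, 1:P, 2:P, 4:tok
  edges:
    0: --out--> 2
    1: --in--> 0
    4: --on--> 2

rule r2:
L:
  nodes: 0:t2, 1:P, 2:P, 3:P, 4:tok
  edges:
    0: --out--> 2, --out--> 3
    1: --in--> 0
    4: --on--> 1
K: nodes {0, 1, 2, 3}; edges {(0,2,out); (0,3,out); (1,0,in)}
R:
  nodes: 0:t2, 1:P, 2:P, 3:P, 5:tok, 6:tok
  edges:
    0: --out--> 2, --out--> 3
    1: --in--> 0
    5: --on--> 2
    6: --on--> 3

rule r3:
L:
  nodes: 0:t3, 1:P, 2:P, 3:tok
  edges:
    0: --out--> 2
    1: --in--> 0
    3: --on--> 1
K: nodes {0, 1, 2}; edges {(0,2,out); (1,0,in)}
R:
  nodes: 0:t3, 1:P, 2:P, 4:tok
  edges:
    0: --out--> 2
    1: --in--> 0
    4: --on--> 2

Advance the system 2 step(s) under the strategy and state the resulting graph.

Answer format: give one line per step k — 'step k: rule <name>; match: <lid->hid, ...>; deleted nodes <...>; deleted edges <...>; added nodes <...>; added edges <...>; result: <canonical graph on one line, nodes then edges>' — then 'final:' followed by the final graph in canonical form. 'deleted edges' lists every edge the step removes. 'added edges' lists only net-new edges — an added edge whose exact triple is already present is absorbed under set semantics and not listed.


step 1: rule r1; match: 0->7, 1->3, 2->1, 3->21; deleted nodes 21; deleted edges (21,3,on); added nodes 24; added edges (24,1,on); result: nodes: 1:P, 3:P, 4:P, 6:P, 7:t1, 9:t2, 10:t3, 15:tok, 16:tok, 22:tok, 23:tok, 24:tok edges: (3,7,in); (3,9,in); (6,10,in); (7,1,out); (9,1,out); (9,6,out); (10,3,out); (15,6,on); (16,6,on); (22,4,on); (23,6,on); (24,1,on)
step 2: rule r3; match: 0->10, 1->6, 2->3, 3->15; deleted nodes 15; deleted edges (15,6,on); added nodes 25; added edges (25,3,on); result: nodes: 1:P, 3:P, 4:P, 6:P, 7:t1, 9:t2, 10:t3, 16:tok, 22:tok, 23:tok, 24:tok, 25:tok edges: (3,7,in); (3,9,in); (6,10,in); (7,1,out); (9,1,out); (9,6,out); (10,3,out); (16,6,on); (22,4,on); (23,6,on); (24,1,on); (25,3,on)
final:
nodes: 1:P, 3:P, 4:P, 6:P, 7:t1, 9:t2, 10:t3, 16:tok, 22:tok, 23:tok, 24:tok, 25:tok
edges: (3,7,in); (3,9,in); (6,10,in); (7,1,out); (9,1,out); (9,6,out); (10,3,out); (16,6,on); (22,4,on); (23,6,on); (24,1,on); (25,3,on)


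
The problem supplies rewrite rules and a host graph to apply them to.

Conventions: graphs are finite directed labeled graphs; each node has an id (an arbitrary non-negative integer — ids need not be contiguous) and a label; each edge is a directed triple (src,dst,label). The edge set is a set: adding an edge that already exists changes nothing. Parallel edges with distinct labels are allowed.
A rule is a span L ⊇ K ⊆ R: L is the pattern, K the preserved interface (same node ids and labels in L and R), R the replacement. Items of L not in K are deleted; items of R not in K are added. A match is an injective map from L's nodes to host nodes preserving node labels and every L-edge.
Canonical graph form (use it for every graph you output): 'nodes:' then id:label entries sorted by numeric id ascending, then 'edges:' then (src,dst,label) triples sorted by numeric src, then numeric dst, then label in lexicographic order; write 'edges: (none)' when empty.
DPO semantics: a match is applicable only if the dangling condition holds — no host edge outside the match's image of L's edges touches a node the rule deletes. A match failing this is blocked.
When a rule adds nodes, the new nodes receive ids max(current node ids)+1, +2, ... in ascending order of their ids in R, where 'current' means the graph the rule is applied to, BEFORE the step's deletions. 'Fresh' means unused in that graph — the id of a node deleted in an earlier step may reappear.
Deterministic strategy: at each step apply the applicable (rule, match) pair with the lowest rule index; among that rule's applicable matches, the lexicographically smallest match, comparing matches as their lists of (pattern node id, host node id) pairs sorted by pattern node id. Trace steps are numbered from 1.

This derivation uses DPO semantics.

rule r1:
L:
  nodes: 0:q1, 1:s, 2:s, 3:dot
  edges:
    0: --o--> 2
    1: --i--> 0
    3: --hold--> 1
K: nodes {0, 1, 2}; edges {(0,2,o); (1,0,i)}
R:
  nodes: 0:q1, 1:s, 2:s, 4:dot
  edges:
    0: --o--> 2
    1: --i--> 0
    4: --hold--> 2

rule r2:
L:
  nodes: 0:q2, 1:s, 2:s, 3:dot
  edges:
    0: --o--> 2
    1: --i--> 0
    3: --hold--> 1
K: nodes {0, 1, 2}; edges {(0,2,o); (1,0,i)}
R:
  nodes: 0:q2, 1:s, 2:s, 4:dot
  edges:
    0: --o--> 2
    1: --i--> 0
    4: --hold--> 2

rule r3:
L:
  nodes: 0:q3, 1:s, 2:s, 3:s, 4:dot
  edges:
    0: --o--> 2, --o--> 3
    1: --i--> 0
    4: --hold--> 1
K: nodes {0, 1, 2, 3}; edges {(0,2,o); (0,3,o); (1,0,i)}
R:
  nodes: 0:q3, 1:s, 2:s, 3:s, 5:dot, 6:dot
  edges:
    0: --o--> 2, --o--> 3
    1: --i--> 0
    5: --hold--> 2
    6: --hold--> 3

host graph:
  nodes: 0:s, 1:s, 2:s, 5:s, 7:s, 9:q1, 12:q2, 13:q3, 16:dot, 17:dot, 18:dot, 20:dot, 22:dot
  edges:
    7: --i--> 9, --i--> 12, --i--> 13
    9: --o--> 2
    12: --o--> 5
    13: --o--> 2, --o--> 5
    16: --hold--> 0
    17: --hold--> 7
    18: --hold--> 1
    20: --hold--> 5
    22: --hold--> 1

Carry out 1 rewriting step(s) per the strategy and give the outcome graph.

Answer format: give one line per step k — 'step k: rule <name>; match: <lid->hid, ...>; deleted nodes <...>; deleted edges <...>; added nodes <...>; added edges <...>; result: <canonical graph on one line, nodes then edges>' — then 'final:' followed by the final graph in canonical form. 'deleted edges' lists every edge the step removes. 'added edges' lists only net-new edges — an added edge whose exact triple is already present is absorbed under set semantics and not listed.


step 1: rule r1; match: 0->9, 1->7, 2->2, 3->17; deleted nodes 17; deleted edges (17,7,hold); added nodes 23; added edges (23,2,hold); result: nodes: 0:s, 1:s, 2:s, 5:s, 7:s, 9:q1, 12:q2, 13:q3, 16:dot, 18:dot, 20:dot, 22:dot, 23:dot edges: (7,9,i); (7,12,i); (7,13,i); (9,2,o); (12,5,o); (13,2,o); (13,5,o); (16,0,hold); (18,1,hold); (20,5,hold); (22,1,hold); (23,2,hold)
final:
nodes: 0:s, 1:s, 2:s, 5:s, 7:s, 9:q1, 12:q2, 13:q3, 16:dot, 18:dot, 20:dot, 22:dot, 23:dot
edges: (7,9,i); (7,12,i); (7,13,i); (9,2,o); (12,5,o); (13,2,o); (13,5,o); (16,0,hold); (18,1,hold); (20,5,hold); (22,1,hold); (23,2,hold)


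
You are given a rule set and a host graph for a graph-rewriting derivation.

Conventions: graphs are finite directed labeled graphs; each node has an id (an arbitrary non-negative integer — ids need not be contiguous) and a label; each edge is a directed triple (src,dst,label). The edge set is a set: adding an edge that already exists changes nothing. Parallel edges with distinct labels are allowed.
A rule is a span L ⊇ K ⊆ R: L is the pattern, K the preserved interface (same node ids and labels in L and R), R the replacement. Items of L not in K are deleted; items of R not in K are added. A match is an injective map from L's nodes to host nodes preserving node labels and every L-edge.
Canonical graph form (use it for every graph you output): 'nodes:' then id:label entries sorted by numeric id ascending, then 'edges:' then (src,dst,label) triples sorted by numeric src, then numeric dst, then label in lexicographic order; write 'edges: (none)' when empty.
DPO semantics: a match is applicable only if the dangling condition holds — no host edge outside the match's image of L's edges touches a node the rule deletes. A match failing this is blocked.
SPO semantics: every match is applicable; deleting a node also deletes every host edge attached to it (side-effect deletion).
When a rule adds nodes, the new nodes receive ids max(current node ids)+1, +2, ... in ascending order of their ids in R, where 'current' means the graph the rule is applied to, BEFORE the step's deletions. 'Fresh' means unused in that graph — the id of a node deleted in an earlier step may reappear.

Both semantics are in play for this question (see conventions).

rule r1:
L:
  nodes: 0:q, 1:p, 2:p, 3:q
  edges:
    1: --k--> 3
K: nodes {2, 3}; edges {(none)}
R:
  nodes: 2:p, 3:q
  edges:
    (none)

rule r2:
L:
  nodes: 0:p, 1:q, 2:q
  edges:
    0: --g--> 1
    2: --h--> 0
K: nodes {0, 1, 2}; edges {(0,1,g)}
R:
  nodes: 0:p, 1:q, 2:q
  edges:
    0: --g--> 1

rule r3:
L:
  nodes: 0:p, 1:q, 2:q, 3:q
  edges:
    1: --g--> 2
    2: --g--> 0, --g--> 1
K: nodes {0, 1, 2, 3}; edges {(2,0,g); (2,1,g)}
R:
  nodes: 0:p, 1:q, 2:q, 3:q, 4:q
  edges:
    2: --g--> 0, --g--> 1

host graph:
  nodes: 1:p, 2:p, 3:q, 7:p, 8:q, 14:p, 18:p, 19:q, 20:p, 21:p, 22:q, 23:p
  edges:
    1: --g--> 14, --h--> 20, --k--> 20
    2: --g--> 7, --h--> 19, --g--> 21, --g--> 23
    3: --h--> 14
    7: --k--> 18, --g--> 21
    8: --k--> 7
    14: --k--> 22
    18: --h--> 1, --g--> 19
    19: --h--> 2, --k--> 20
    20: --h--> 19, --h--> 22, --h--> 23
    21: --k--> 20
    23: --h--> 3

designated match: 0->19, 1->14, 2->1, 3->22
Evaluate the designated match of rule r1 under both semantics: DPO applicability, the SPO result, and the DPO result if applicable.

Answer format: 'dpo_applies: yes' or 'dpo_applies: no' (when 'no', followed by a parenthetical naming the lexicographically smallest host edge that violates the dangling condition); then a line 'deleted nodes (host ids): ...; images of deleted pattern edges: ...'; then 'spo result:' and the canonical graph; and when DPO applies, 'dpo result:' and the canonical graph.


dpo_applies: no
(the rule deletes node 14, which keeps host edge (1,14,g) outside the match image — the dangling condition fails, DPO blocks; SPO proceeds and side-deletes such edges)
deleted nodes (host ids): 14, 19; images of deleted pattern edges: (14,22,k)
spo result:
nodes: 1:p, 2:p, 3:q, 7:p, 8:q, 18:p, 20:p, 21:p, 22:q, 23:p
edges: (1,20,h); (1,20,k); (2,7,g); (2,21,g); (2,23,g); (7,18,k); (7,21,g); (8,7,k); (18,1,h); (20,22,h); (20,23,h); (21,20,k); (23,3,h)


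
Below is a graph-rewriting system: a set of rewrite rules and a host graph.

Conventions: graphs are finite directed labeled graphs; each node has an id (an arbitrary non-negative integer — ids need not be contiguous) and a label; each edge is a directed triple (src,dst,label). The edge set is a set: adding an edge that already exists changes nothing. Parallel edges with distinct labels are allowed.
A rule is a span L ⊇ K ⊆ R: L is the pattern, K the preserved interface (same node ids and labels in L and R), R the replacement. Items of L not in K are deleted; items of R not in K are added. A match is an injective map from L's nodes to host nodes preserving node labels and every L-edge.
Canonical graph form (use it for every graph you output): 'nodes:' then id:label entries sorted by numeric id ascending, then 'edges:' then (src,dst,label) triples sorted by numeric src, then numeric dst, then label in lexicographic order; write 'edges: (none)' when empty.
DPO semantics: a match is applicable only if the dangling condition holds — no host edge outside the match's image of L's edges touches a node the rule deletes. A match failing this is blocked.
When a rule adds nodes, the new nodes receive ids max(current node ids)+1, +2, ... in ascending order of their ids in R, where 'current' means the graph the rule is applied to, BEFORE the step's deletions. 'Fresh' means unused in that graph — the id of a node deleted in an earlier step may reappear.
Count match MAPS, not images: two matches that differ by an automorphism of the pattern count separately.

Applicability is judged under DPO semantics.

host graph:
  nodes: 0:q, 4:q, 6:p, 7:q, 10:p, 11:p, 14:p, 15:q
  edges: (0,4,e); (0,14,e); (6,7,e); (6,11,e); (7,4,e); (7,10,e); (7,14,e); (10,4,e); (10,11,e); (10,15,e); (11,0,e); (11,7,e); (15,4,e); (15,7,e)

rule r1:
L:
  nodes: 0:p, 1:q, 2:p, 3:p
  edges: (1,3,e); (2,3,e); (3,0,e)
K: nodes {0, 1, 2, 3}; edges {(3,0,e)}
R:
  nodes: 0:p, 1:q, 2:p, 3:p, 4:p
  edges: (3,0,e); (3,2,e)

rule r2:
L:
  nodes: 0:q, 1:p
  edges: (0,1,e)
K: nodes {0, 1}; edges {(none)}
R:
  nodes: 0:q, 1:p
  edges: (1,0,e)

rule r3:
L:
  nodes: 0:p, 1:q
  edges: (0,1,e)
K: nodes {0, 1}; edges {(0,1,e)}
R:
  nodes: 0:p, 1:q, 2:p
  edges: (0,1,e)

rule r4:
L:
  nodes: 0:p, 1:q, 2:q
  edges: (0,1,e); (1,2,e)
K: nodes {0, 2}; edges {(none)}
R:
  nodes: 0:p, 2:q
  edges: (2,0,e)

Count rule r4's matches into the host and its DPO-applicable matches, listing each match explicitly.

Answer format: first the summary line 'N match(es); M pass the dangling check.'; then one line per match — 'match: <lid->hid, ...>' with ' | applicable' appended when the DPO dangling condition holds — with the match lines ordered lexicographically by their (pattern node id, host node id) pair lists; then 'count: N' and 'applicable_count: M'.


5 match(es); 0 pass the dangling check.
match: 0->6, 1->7, 2->4
match: 0->10, 1->15, 2->4
match: 0->10, 1->15, 2->7
match: 0->11, 1->0, 2->4
match: 0->11, 1->7, 2->4
count: 5
applicable_count: 0


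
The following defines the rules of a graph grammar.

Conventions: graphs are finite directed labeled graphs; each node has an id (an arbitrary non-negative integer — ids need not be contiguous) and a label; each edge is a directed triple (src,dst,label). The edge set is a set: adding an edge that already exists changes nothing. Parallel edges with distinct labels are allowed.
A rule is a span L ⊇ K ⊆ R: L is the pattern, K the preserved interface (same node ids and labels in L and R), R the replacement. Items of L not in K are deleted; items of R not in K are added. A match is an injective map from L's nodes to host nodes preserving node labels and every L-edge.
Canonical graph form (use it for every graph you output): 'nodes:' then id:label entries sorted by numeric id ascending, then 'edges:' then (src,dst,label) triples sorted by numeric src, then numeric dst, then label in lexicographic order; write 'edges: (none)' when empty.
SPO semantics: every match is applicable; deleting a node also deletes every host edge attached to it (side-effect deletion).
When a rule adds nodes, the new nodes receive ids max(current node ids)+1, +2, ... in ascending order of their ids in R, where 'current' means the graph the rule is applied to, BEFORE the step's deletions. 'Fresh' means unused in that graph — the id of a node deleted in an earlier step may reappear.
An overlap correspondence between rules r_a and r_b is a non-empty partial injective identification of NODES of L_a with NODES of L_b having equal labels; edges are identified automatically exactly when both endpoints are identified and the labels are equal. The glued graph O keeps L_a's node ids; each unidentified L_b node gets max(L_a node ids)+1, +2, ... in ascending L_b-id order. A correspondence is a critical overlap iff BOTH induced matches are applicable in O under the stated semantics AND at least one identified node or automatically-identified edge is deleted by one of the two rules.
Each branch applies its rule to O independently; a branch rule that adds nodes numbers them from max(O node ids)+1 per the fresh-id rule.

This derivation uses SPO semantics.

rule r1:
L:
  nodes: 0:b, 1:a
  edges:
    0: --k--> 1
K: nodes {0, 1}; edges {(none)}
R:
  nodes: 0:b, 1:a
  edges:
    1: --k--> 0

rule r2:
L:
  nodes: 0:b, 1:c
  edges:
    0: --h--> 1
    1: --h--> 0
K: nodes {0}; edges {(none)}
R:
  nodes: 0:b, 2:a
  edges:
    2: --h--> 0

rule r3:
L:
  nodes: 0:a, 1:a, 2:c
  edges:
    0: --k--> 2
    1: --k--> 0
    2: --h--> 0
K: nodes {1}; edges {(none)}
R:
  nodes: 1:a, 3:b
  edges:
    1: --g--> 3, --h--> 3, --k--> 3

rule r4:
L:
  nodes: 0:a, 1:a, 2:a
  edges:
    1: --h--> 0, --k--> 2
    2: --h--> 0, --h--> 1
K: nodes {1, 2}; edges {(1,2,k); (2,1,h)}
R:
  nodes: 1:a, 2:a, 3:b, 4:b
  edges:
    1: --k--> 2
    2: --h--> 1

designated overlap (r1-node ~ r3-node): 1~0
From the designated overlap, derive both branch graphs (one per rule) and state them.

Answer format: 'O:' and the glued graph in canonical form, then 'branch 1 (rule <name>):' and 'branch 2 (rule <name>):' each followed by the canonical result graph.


O:
nodes: 0:b, 1:a, 2:a, 3:c
edges: (0,1,k); (1,3,k); (2,1,k); (3,1,h)
branch 1 (rule r1):
nodes: 0:b, 1:a, 2:a, 3:c
edges: (1,0,k); (1,3,k); (2,1,k); (3,1,h)
branch 2 (rule r3):
nodes: 0:b, 2:a, 4:b
edges: (2,4,g); (2,4,h); (2,4,k)


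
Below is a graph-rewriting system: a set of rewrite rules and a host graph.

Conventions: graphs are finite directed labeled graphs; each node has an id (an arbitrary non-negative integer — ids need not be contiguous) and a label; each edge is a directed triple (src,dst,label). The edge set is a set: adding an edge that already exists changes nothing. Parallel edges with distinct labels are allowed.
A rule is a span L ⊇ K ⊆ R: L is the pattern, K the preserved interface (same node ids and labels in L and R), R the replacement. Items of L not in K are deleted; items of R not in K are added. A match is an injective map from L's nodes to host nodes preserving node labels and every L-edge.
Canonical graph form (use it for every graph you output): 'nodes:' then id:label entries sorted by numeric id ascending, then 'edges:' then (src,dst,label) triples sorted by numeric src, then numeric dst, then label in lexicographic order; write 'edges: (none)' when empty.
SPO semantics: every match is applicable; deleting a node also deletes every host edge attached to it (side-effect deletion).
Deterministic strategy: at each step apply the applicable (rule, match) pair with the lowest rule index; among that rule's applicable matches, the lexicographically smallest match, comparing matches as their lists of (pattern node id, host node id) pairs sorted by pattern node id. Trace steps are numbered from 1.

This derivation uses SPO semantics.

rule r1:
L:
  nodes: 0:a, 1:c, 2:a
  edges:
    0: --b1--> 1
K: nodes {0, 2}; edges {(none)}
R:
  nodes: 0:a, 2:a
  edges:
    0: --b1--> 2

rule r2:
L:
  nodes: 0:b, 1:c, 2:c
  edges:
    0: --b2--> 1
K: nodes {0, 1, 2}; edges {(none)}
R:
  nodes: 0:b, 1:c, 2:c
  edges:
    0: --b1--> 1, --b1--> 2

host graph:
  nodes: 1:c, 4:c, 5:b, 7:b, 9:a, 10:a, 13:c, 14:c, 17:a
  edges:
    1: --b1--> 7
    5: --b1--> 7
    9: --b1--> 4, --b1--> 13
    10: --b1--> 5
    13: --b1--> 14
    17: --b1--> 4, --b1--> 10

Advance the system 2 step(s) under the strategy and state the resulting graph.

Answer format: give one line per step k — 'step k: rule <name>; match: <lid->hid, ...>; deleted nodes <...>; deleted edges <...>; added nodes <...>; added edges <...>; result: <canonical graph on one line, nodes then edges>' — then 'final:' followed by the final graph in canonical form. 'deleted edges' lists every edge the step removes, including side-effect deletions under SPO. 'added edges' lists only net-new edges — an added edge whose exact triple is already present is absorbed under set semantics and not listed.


step 1: rule r1; match: 0->9, 1->4, 2->10; deleted nodes 4; deleted edges (9,4,b1); (17,4,b1); added nodes (none); added edges (9,10,b1); result: nodes: 1:c, 5:b, 7:b, 9:a, 10:a, 13:c, 14:c, 17:a edges: (1,7,b1); (5,7,b1); (9,10,b1); (9,13,b1); (10,5,b1); (13,14,b1); (17,10,b1)
step 2: rule r1; match: 0->9, 1->13, 2->10; deleted nodes 13; deleted edges (9,13,b1); (13,14,b1); added nodes (none); added edges (none); result: nodes: 1:c, 5:b, 7:b, 9:a, 10:a, 14:c, 17:a edges: (1,7,b1); (5,7,b1); (9,10,b1); (10,5,b1); (17,10,b1)
final:
nodes: 1:c, 5:b, 7:b, 9:a, 10:a, 14:c, 17:a
edges: (1,7,b1); (5,7,b1); (9,10,b1); (10,5,b1); (17,10,b1)


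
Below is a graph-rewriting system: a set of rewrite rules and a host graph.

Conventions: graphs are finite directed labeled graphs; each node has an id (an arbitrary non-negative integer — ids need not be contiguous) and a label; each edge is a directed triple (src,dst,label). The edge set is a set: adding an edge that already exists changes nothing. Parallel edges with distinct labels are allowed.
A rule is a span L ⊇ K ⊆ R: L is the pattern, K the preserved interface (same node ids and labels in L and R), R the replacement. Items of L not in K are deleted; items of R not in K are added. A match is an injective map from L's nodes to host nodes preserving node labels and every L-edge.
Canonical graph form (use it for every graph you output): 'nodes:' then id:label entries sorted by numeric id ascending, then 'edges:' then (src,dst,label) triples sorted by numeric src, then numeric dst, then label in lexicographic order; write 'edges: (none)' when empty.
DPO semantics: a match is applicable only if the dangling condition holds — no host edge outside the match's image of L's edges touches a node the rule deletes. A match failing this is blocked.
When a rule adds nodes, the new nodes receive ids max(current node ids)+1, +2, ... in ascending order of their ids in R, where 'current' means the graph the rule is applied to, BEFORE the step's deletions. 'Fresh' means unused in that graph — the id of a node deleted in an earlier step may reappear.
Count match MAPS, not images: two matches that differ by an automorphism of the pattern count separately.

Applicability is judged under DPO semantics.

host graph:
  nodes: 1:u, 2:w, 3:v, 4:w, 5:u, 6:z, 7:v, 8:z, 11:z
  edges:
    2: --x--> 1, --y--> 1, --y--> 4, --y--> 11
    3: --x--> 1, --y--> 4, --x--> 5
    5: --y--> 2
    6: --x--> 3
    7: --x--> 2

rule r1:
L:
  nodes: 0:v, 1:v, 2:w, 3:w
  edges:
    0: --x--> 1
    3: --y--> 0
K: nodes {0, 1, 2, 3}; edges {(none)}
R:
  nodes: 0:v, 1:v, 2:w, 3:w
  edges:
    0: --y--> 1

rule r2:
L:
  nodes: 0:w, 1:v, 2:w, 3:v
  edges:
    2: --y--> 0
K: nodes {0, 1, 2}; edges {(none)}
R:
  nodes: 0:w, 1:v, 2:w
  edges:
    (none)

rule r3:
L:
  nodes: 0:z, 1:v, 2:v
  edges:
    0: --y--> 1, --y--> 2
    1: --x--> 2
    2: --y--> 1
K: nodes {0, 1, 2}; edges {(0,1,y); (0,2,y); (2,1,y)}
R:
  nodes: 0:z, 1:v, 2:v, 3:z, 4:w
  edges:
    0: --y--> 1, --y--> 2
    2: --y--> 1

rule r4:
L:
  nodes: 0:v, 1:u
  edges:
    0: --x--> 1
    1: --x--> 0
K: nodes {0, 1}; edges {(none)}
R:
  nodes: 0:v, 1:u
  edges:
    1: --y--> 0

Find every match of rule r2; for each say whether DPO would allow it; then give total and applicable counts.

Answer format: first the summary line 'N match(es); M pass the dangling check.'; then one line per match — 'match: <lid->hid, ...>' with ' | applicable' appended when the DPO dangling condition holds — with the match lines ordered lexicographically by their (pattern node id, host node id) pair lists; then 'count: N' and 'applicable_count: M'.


2 match(es); 0 pass the dangling check.
match: 0->4, 1->3, 2->2, 3->7
match: 0->4, 1->7, 2->2, 3->3
count: 2
applicable_count: 0


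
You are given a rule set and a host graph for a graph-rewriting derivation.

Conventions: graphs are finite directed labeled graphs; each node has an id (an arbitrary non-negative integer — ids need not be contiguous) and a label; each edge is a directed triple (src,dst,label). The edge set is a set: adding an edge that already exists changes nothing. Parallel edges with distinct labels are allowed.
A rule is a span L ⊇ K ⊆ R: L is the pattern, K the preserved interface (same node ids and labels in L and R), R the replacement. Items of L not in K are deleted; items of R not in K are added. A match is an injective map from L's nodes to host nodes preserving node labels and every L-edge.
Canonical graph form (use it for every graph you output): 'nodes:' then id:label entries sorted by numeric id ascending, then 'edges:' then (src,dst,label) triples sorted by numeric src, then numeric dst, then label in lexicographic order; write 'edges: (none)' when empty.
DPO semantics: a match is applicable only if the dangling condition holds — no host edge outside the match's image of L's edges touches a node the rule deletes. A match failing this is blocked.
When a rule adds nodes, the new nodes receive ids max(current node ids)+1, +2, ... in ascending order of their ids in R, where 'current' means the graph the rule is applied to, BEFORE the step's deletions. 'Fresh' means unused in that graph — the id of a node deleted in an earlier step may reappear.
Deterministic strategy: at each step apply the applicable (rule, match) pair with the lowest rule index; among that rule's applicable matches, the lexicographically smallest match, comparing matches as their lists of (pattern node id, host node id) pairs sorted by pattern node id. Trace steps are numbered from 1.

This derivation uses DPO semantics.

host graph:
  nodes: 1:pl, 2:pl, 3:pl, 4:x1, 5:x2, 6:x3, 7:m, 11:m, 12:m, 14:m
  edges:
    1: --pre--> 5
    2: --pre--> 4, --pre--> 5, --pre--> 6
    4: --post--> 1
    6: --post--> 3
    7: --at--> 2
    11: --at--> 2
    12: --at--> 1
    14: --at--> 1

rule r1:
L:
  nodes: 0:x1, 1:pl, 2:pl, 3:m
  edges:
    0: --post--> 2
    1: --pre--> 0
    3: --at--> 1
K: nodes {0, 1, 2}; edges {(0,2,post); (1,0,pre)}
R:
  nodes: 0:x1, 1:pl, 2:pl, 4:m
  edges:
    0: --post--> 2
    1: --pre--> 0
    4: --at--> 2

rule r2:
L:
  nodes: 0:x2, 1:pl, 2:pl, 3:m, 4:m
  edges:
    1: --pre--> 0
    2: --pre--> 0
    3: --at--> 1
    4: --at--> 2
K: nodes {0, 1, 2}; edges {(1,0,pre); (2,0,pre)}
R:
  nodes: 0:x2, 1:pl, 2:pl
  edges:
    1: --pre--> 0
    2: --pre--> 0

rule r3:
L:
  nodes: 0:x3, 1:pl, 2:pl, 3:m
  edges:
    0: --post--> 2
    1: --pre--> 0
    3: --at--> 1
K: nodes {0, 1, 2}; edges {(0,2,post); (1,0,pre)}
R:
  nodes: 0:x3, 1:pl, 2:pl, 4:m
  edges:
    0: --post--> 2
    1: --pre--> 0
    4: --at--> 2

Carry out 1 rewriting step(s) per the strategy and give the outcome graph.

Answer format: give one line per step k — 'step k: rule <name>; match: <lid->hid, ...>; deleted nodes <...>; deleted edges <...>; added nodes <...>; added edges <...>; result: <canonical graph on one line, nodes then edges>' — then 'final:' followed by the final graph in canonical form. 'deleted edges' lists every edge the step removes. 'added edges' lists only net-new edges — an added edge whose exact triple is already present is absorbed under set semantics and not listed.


step 1: rule r1; match: 0->4, 1->2, 2->1, 3->7; deleted nodes 7; deleted edges (7,2,at); added nodes 15; added edges (15,1,at); result: nodes: 1:pl, 2:pl, 3:pl, 4:x1, 5:x2, 6:x3, 11:m, 12:m, 14:m, 15:m edges: (1,5,pre); (2,4,pre); (2,5,pre); (2,6,pre); (4,1,post); (6,3,post); (11,2,at); (12,1,at); (14,1,at); (15,1,at)
final:
nodes: 1:pl, 2:pl, 3:pl, 4:x1, 5:x2, 6:x3, 11:m, 12:m, 14:m, 15:m
edges: (1,5,pre); (2,4,pre); (2,5,pre); (2,6,pre); (4,1,post); (6,3,post); (11,2,at); (12,1,at); (14,1,at); (15,1,at)
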